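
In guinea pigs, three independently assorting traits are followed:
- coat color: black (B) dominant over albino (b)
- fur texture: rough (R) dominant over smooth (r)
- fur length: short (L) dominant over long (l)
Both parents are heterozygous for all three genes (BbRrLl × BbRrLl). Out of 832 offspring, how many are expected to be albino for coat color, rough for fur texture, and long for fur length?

Trihybrid cross: BbRrLl × BbRrLl
Each trait segregates independently with a 3:1 phenotypic ratio, so each gene contributes 3/4 (dominant) or 1/4 (recessive).
Target: albino (coat color), rough (fur texture), long (fur length)
Probability = product of independent per-trait probabilities
= 1/4 × 3/4 × 1/4 = 3/64
Expected count = 3/64 × 832 = 39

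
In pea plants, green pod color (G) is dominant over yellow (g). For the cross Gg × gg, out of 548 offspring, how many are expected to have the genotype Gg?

Punnett square for Gg × gg:
Offspring genotypes: 2 Gg, 2 gg
Total offspring: 4
Count with target: 2
Probability: 2/4 = 1/2
Expected count = 1/2 × 548 = 274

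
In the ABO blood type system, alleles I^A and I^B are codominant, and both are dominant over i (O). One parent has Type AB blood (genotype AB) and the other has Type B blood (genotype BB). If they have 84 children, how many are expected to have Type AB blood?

Cross: AB × BB
Possible offspring genotypes: 2 AB, 2 BB
Blood type counts: 2 Type AB, 2 Type B
Probability of Type AB: 2/4 = 1/2
Expected count = 1/2 × 84 = 42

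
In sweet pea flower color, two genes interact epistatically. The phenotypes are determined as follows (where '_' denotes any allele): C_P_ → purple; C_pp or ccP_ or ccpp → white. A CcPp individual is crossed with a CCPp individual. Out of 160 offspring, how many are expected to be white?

Cross: CcPp × CCPp — consider each gene separately:
C gene: Cc × CC → 2 CC, 2 Cc → 4 C_ (out of 4)
P gene: Pp × Pp → 1 PP, 2 Pp, 1 pp → 3 P_ : 1 pp (out of 4)
Genotype classes (out of 4 × 4 = 16): C_P_ = 4×3 = 12; C_pp = 4×1 = 4
Apply the phenotype rules: C_P_ (12) → purple; C_pp (4) → white
Phenotype counts (out of 16): 12 purple, 4 white
white: 4 out of 16 → fraction 1/4
Expected count = 1/4 × 160 = 40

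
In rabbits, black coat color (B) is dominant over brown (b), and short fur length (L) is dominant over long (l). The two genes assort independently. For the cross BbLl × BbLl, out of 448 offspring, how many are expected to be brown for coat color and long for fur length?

Dihybrid cross BbLl × BbLl — consider each gene separately:
coat color: Bb × Bb → 1 BB, 2 Bb, 1 bb → 3 B_ : 1 bb (out of 4)
fur length: Ll × Ll → 1 LL, 2 Ll, 1 ll → 3 L_ : 1 ll (out of 4)
Looking for: brown (bb) and long (ll)
P(brown) = 1/4, P(long) = 1/4
P(both) = 1/4 × 1/4 = 1/16
Expected count = 1/16 × 448 = 28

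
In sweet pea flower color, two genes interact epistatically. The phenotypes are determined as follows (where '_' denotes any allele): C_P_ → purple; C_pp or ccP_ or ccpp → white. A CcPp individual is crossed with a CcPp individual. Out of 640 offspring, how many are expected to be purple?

Cross: CcPp × CcPp — consider each gene separately:
C gene: Cc × Cc → 1 CC, 2 Cc, 1 cc → 3 C_ : 1 cc (out of 4)
P gene: Pp × Pp → 1 PP, 2 Pp, 1 pp → 3 P_ : 1 pp (out of 4)
Genotype classes (out of 4 × 4 = 16): C_P_ = 3×3 = 9; C_pp = 3×1 = 3; ccP_ = 1×3 = 3; ccpp = 1×1 = 1
Apply the phenotype rules: C_P_ (9) → purple; C_pp (3) + ccP_ (3) + ccpp (1) → white
Phenotype counts (out of 16): 9 purple, 7 white
purple: 9 out of 16 → fraction 9/16
Expected count = 9/16 × 640 = 360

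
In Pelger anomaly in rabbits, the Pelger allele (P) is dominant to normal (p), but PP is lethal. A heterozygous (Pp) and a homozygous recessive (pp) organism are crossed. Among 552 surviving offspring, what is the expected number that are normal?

Cross: Pp × pp
Punnett square offspring (before lethality): 2 Pp, 2 pp
No PP offspring are produced in this cross.
normal: 2 out of 4 → fraction 1/2
Expected count = 1/2 × 552 = 276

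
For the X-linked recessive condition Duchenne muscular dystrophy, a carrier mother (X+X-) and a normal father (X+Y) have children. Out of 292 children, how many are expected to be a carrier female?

Cross: X+X- × X+Y
Offspring: 1 X+X+, 1 X+Y, 1 X+X-, 1 X-Y
Probability of a carrier female: 1/4
Expected count = 1/4 × 292 = 73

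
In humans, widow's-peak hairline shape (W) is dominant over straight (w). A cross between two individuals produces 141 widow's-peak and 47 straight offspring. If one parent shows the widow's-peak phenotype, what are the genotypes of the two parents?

Observed offspring: 141 widow's-peak, 47 straight
The observed ratio simplifies to 3:1. Straight (ww) offspring appear, so each parent must contribute one w allele. The parent stated to show widow's-peak carries W, so it is Ww. The other parent is then either Ww or ww: Ww × ww would give a 1:1 split, whereas Ww × Ww gives 3:1 — matching the data. So both parents are heterozygous (Ww × Ww).
Parent genotypes: Ww × Ww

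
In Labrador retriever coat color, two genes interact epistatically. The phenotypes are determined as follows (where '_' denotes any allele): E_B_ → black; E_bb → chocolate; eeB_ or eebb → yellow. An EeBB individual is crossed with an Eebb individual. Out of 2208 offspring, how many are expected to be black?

Cross: EeBB × Eebb — consider each gene separately:
E gene: Ee × Ee → 1 EE, 2 Ee, 1 ee → 3 E_ : 1 ee (out of 4)
B gene: BB × bb → 4 Bb → 4 B_ (out of 4)
Genotype classes (out of 4 × 4 = 16): E_B_ = 3×4 = 12; eeB_ = 1×4 = 4
Apply the phenotype rules: E_B_ (12) → black; eeB_ (4) → yellow
Phenotype counts (out of 16): 12 black, 4 yellow
black: 12 out of 16 → fraction 3/4
Expected count = 3/4 × 2208 = 1656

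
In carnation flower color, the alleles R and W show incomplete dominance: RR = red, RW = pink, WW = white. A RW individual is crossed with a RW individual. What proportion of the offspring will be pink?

Punnett square for RW × RW:
Offspring genotypes: 1 RR, 2 RW, 1 WW
Phenotype counts: 1 red, 2 pink, 1 white
pink: 2 out of 4
Probability: 2/4 = 1/2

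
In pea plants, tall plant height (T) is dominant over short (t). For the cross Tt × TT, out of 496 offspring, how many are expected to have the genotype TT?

Punnett square for Tt × TT:
Offspring genotypes: 2 TT, 2 Tt
Total offspring: 4
Count with target: 2
Probability: 2/4 = 1/2
Expected count = 1/2 × 496 = 248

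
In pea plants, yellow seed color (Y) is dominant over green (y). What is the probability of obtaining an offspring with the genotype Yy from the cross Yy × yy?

Punnett square for Yy × yy:
Offspring genotypes: 2 Yy, 2 yy
Total offspring: 4
Count with target: 2
Probability: 2/4 = 1/2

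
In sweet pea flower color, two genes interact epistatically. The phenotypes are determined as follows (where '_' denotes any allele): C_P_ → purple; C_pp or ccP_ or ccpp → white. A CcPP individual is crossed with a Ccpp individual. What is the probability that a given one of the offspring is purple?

Cross: CcPP × Ccpp — consider each gene separately:
C gene: Cc × Cc → 1 CC, 2 Cc, 1 cc → 3 C_ : 1 cc (out of 4)
P gene: PP × pp → 4 Pp → 4 P_ (out of 4)
Genotype classes (out of 4 × 4 = 16): C_P_ = 3×4 = 12; ccP_ = 1×4 = 4
Apply the phenotype rules: C_P_ (12) → purple; ccP_ (4) → white
Phenotype counts (out of 16): 12 purple, 4 white
purple: 12 out of 16
Probability: 12/16 = 3/4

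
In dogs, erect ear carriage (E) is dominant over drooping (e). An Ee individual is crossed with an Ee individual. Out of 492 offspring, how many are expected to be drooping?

Punnett square for Ee × Ee:
Offspring genotypes: 1 EE, 2 Ee, 1 ee
erect: 3, drooping: 1
drooping: 1 out of 4 → fraction 1/4
Expected count = 1/4 × 492 = 123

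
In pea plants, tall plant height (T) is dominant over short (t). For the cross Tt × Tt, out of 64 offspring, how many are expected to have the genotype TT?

Punnett square for Tt × Tt:
Offspring genotypes: 1 TT, 2 Tt, 1 tt
Total offspring: 4
Count with target: 1
Probability: 1/4
Expected count = 1/4 × 64 = 16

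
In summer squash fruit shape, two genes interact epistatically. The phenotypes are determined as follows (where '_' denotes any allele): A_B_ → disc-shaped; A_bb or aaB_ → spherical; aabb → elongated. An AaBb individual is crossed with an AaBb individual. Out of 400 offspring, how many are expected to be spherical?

Cross: AaBb × AaBb — consider each gene separately:
A gene: Aa × Aa → 1 AA, 2 Aa, 1 aa → 3 A_ : 1 aa (out of 4)
B gene: Bb × Bb → 1 BB, 2 Bb, 1 bb → 3 B_ : 1 bb (out of 4)
Genotype classes (out of 4 × 4 = 16): A_B_ = 3×3 = 9; A_bb = 3×1 = 3; aaB_ = 1×3 = 3; aabb = 1×1 = 1
Apply the phenotype rules: A_B_ (9) → disc-shaped; A_bb (3) + aaB_ (3) → spherical; aabb (1) → elongated
Phenotype counts (out of 16): 9 disc-shaped, 6 spherical, 1 elongated
spherical: 6 out of 16 → fraction 3/8
Expected count = 3/8 × 400 = 150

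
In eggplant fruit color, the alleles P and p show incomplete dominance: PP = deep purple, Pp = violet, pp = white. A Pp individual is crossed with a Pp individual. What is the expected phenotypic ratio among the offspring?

Punnett square for Pp × Pp:
Offspring genotypes: 1 PP, 2 Pp, 1 pp
Phenotype counts: 1 deep purple, 2 violet, 1 white
Ratio: 1 deep purple : 2 violet : 1 white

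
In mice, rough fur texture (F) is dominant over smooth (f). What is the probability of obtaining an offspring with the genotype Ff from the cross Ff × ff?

Punnett square for Ff × ff:
Offspring genotypes: 2 Ff, 2 ff
Total offspring: 4
Count with target: 2
Probability: 2/4 = 1/2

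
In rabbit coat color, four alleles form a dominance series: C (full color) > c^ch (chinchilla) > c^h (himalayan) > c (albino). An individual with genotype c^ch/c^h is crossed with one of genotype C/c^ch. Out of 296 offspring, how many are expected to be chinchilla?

Cross: c^ch/c^h × C/c^ch
Allele dominance: C > c^ch > c^h > c
Offspring genotypes: 1 C/c^ch, 1 c^ch/c^ch, 1 C/c^h, 1 c^ch/c^h
Phenotype counts: 2 full color, 2 chinchilla
chinchilla: 2 out of 4 → fraction 1/2
Expected count = 1/2 × 296 = 148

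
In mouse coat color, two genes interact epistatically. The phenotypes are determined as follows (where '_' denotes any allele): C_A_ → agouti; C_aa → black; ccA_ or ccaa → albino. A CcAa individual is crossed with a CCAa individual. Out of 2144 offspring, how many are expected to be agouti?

Cross: CcAa × CCAa — consider each gene separately:
C gene: Cc × CC → 2 CC, 2 Cc → 4 C_ (out of 4)
A gene: Aa × Aa → 1 AA, 2 Aa, 1 aa → 3 A_ : 1 aa (out of 4)
Genotype classes (out of 4 × 4 = 16): C_A_ = 4×3 = 12; C_aa = 4×1 = 4
Apply the phenotype rules: C_A_ (12) → agouti; C_aa (4) → black
Phenotype counts (out of 16): 12 agouti, 4 black
agouti: 12 out of 16 → fraction 3/4
Expected count = 3/4 × 2144 = 1608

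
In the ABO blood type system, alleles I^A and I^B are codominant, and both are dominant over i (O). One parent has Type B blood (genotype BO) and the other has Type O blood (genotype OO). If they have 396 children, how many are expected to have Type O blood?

Cross: BO × OO
Possible offspring genotypes: 2 BO, 2 OO
Blood type counts: 2 Type B, 2 Type O
Probability of Type O: 2/4 = 1/2
Expected count = 1/2 × 396 = 198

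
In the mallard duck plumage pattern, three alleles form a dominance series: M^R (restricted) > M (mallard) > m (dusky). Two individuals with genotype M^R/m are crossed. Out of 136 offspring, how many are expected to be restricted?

Cross: M^R/m × M^R/m
Allele dominance: M^R > M > m
Offspring genotypes: 1 M^R/M^R, 2 M^R/m, 1 m/m
Phenotype counts: 3 restricted, 1 dusky
restricted: 3 out of 4 → fraction 3/4
Expected count = 3/4 × 136 = 102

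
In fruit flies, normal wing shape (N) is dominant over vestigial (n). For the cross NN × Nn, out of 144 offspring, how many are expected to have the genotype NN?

Punnett square for NN × Nn:
Offspring genotypes: 2 NN, 2 Nn
Total offspring: 4
Count with target: 2
Probability: 2/4 = 1/2
Expected count = 1/2 × 144 = 72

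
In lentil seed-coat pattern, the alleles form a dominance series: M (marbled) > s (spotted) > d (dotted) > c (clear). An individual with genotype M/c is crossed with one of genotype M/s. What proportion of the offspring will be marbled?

Cross: M/c × M/s
Allele dominance: M > s > d > c
Offspring genotypes: 1 M/M, 1 M/s, 1 M/c, 1 s/c
Phenotype counts: 3 marbled, 1 spotted
marbled: 3 out of 4
Probability: 3/4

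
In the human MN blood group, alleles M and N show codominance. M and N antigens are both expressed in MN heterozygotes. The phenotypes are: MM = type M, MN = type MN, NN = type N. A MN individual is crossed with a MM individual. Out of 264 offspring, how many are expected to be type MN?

Punnett square for MN × MM:
Offspring genotypes: 2 MM, 2 MN
Phenotype counts: 2 type M, 2 type MN
type MN: 2 out of 4 → fraction 1/2
Expected count = 1/2 × 264 = 132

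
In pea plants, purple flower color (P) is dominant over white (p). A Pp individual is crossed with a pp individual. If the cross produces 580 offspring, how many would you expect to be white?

Punnett square for Pp × pp:
Offspring genotypes: 2 Pp, 2 pp
purple: 2, white: 2
white: 2 out of 4 → fraction 1/2
Expected count = 1/2 × 580 = 290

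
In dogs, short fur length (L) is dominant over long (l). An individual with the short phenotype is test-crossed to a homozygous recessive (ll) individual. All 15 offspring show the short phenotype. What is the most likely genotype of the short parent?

Test cross: ? × ll
All offspring are short.
If the unknown parent were heterozygous (Ll), about half of 15 offspring would be long; none are. The unknown parent is most likely homozygous dominant (LL).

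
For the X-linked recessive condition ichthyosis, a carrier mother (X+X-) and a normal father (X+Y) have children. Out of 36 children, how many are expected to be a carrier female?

Cross: X+X- × X+Y
Offspring: 1 X+X+, 1 X+Y, 1 X+X-, 1 X-Y
Probability of a carrier female: 1/4
Expected count = 1/4 × 36 = 9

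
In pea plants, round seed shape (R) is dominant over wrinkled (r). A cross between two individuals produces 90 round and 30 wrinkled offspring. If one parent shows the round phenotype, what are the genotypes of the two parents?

Observed offspring: 90 round, 30 wrinkled
The observed ratio simplifies to 3:1. Wrinkled (rr) offspring appear, so each parent must contribute one r allele. The parent stated to show round carries R, so it is Rr. The other parent is then either Rr or rr: Rr × rr would give a 1:1 split, whereas Rr × Rr gives 3:1 — matching the data. So both parents are heterozygous (Rr × Rr).
Parent genotypes: Rr × Rr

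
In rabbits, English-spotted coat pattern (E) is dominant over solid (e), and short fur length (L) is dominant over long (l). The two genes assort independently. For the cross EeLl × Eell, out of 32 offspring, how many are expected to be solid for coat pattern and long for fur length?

Dihybrid cross EeLl × Eell — consider each gene separately:
coat pattern: Ee × Ee → 1 EE, 2 Ee, 1 ee → 3 E_ : 1 ee (out of 4)
fur length: Ll × ll → 2 Ll, 2 ll → 2 L_ : 2 ll (out of 4)
Looking for: solid (ee) and long (ll)
P(solid) = 1/4, P(long) = 2/4
P(both) = 1/4 × 2/4 = 2/16 = 1/8
Expected count = 1/8 × 32 = 4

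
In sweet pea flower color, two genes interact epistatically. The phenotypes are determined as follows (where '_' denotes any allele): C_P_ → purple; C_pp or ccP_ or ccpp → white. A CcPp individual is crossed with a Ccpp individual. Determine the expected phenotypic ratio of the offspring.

Cross: CcPp × Ccpp — consider each gene separately:
C gene: Cc × Cc → 1 CC, 2 Cc, 1 cc → 3 C_ : 1 cc (out of 4)
P gene: Pp × pp → 2 Pp, 2 pp → 2 P_ : 2 pp (out of 4)
Genotype classes (out of 4 × 4 = 16): C_P_ = 3×2 = 6; C_pp = 3×2 = 6; ccP_ = 1×2 = 2; ccpp = 1×2 = 2
Apply the phenotype rules: C_P_ (6) → purple; C_pp (6) + ccP_ (2) + ccpp (2) → white
Phenotype counts (out of 16): 6 purple, 10 white
Ratio: 3 purple : 5 white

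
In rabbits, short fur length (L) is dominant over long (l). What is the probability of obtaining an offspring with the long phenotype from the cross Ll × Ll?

Punnett square for Ll × Ll:
Offspring genotypes: 1 LL, 2 Ll, 1 ll
Total offspring: 4
Count with target: 1
Probability: 1/4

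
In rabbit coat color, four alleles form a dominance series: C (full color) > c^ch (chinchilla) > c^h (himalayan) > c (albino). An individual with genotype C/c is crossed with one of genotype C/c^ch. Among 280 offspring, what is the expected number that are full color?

Cross: C/c × C/c^ch
Allele dominance: C > c^ch > c^h > c
Offspring genotypes: 1 C/C, 1 C/c^ch, 1 C/c, 1 c^ch/c
Phenotype counts: 3 full color, 1 chinchilla
full color: 3 out of 4 → fraction 3/4
Expected count = 3/4 × 280 = 210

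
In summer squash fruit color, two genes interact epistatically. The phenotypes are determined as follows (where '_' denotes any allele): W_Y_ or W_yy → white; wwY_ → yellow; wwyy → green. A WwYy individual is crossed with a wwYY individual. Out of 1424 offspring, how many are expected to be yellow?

Cross: WwYy × wwYY — consider each gene separately:
W gene: Ww × ww → 2 Ww, 2 ww → 2 W_ : 2 ww (out of 4)
Y gene: Yy × YY → 2 YY, 2 Yy → 4 Y_ (out of 4)
Genotype classes (out of 4 × 4 = 16): W_Y_ = 2×4 = 8; wwY_ = 2×4 = 8
Apply the phenotype rules: W_Y_ (8) → white; wwY_ (8) → yellow
Phenotype counts (out of 16): 8 white, 8 yellow
yellow: 8 out of 16 → fraction 1/2
Expected count = 1/2 × 1424 = 712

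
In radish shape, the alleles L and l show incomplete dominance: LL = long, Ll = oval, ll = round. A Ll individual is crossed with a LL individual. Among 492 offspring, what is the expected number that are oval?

Punnett square for Ll × LL:
Offspring genotypes: 2 LL, 2 Ll
Phenotype counts: 2 long, 2 oval
oval: 2 out of 4 → fraction 1/2
Expected count = 1/2 × 492 = 246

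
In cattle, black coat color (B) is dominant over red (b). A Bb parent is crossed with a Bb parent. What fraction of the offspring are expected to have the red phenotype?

Punnett square for Bb × Bb:
Offspring genotypes: 1 BB, 2 Bb, 1 bb
Total offspring: 4
Count with target: 1
Probability: 1/4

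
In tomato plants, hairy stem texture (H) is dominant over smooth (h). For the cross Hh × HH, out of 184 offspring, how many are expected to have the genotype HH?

Punnett square for Hh × HH:
Offspring genotypes: 2 HH, 2 Hh
Total offspring: 4
Count with target: 2
Probability: 2/4 = 1/2
Expected count = 1/2 × 184 = 92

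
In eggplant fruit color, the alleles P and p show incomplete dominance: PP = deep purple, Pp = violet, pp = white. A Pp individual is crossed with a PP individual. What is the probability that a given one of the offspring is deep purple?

Punnett square for Pp × PP:
Offspring genotypes: 2 PP, 2 Pp
Phenotype counts: 2 deep purple, 2 violet
deep purple: 2 out of 4
Probability: 2/4 = 1/2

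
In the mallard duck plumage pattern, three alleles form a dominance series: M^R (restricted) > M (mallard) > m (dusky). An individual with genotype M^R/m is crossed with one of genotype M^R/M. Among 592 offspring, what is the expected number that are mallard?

Cross: M^R/m × M^R/M
Allele dominance: M^R > M > m
Offspring genotypes: 1 M^R/M^R, 1 M^R/M, 1 M^R/m, 1 M/m
Phenotype counts: 3 restricted, 1 mallard
mallard: 1 out of 4 → fraction 1/4
Expected count = 1/4 × 592 = 148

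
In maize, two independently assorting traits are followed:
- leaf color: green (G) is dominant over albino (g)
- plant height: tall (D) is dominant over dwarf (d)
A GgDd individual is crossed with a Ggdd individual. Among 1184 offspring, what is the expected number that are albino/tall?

Dihybrid cross GgDd × Ggdd — consider each gene separately:
leaf color: Gg × Gg → 1 GG, 2 Gg, 1 gg → 3 G_ : 1 gg (out of 4)
plant height: Dd × dd → 2 Dd, 2 dd → 2 D_ : 2 dd (out of 4)
Combine (counts out of 4 × 4 = 16): green/tall (G_D_) = 3×2 = 6; green/dwarf (G_dd) = 3×2 = 6; albino/tall (ggD_) = 1×2 = 2; albino/dwarf (ggdd) = 1×2 = 2
Phenotype counts (out of 16): 6 green/tall, 6 green/dwarf, 2 albino/tall, 2 albino/dwarf
albino/tall: 2 out of 16 → fraction 1/8
Expected count = 1/8 × 1184 = 148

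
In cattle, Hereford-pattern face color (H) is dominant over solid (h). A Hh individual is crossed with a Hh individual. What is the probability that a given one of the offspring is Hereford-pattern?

Punnett square for Hh × Hh:
Offspring genotypes: 1 HH, 2 Hh, 1 hh
Hereford-pattern: 3, solid: 1
Hereford-pattern: 3 out of 4
Probability: 3/4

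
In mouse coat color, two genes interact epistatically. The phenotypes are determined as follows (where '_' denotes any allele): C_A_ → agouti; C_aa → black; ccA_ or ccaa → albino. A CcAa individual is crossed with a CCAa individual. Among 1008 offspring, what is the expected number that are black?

Cross: CcAa × CCAa — consider each gene separately:
C gene: Cc × CC → 2 CC, 2 Cc → 4 C_ (out of 4)
A gene: Aa × Aa → 1 AA, 2 Aa, 1 aa → 3 A_ : 1 aa (out of 4)
Genotype classes (out of 4 × 4 = 16): C_A_ = 4×3 = 12; C_aa = 4×1 = 4
Apply the phenotype rules: C_A_ (12) → agouti; C_aa (4) → black
Phenotype counts (out of 16): 12 agouti, 4 black
black: 4 out of 16 → fraction 1/4
Expected count = 1/4 × 1008 = 252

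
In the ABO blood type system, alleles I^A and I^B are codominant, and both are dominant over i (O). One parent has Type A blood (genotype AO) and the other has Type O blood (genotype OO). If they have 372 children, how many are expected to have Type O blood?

Cross: AO × OO
Possible offspring genotypes: 2 AO, 2 OO
Blood type counts: 2 Type A, 2 Type O
Probability of Type O: 2/4 = 1/2
Expected count = 1/2 × 372 = 186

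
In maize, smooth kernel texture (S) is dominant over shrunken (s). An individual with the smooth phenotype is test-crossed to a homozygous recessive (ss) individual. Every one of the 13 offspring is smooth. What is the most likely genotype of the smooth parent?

Test cross: ? × ss
All offspring are smooth.
If the unknown parent were heterozygous (Ss), about half of 13 offspring would be shrunken; none are. The unknown parent is most likely homozygous dominant (SS).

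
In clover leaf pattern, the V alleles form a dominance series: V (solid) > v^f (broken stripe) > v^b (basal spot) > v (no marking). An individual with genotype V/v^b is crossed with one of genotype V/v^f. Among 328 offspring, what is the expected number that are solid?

Cross: V/v^b × V/v^f
Allele dominance: V > v^f > v^b > v
Offspring genotypes: 1 V/V, 1 V/v^f, 1 V/v^b, 1 v^f/v^b
Phenotype counts: 3 solid, 1 broken stripe
solid: 3 out of 4 → fraction 3/4
Expected count = 3/4 × 328 = 246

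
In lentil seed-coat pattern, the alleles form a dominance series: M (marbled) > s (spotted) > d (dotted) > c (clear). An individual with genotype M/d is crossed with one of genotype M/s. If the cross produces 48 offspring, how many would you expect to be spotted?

Cross: M/d × M/s
Allele dominance: M > s > d > c
Offspring genotypes: 1 M/M, 1 M/s, 1 M/d, 1 s/d
Phenotype counts: 3 marbled, 1 spotted
spotted: 1 out of 4 → fraction 1/4
Expected count = 1/4 × 48 = 12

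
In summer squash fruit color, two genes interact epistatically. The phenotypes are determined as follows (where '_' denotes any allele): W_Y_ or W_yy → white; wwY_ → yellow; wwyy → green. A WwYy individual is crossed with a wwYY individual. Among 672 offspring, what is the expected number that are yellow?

Cross: WwYy × wwYY — consider each gene separately:
W gene: Ww × ww → 2 Ww, 2 ww → 2 W_ : 2 ww (out of 4)
Y gene: Yy × YY → 2 YY, 2 Yy → 4 Y_ (out of 4)
Genotype classes (out of 4 × 4 = 16): W_Y_ = 2×4 = 8; wwY_ = 2×4 = 8
Apply the phenotype rules: W_Y_ (8) → white; wwY_ (8) → yellow
Phenotype counts (out of 16): 8 white, 8 yellow
yellow: 8 out of 16 → fraction 1/2
Expected count = 1/2 × 672 = 336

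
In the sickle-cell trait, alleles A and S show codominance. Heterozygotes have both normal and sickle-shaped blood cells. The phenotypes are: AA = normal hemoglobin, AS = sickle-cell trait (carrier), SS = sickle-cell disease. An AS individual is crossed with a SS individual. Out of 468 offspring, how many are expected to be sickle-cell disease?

Punnett square for AS × SS:
Offspring genotypes: 2 AS, 2 SS
Phenotype counts: 2 sickle-cell trait (carrier), 2 sickle-cell disease
sickle-cell disease: 2 out of 4 → fraction 1/2
Expected count = 1/2 × 468 = 234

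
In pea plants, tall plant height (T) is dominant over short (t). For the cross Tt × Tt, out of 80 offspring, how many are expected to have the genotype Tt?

Punnett square for Tt × Tt:
Offspring genotypes: 1 TT, 2 Tt, 1 tt
Total offspring: 4
Count with target: 2
Probability: 2/4 = 1/2
Expected count = 1/2 × 80 = 40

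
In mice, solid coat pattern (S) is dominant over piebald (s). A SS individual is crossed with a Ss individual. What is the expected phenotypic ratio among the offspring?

Punnett square for SS × Ss:
Offspring genotypes: 2 SS, 2 Ss
solid: 4, piebald: 0
Ratio: all solid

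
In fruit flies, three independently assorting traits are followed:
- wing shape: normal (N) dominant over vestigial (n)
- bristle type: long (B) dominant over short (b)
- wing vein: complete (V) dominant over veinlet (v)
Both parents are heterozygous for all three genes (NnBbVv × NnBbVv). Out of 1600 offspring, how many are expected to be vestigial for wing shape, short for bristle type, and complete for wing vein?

Trihybrid cross: NnBbVv × NnBbVv
Each trait segregates independently with a 3:1 phenotypic ratio, so each gene contributes 3/4 (dominant) or 1/4 (recessive).
Target: vestigial (wing shape), short (bristle type), complete (wing vein)
Probability = product of independent per-trait probabilities
= 1/4 × 1/4 × 3/4 = 3/64
Expected count = 3/64 × 1600 = 75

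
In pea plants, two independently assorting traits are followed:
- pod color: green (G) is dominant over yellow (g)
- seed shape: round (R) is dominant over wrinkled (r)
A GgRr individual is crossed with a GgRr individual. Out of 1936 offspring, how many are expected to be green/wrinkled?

Dihybrid cross GgRr × GgRr — consider each gene separately:
pod color: Gg × Gg → 1 GG, 2 Gg, 1 gg → 3 G_ : 1 gg (out of 4)
seed shape: Rr × Rr → 1 RR, 2 Rr, 1 rr → 3 R_ : 1 rr (out of 4)
Combine (counts out of 4 × 4 = 16): green/round (G_R_) = 3×3 = 9; green/wrinkled (G_rr) = 3×1 = 3; yellow/round (ggR_) = 1×3 = 3; yellow/wrinkled (ggrr) = 1×1 = 1
Phenotype counts (out of 16): 9 green/round, 3 green/wrinkled, 3 yellow/round, 1 yellow/wrinkled
green/wrinkled: 3 out of 16 → fraction 3/16
Expected count = 3/16 × 1936 = 363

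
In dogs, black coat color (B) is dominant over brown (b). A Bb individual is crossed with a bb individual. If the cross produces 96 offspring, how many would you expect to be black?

Punnett square for Bb × bb:
Offspring genotypes: 2 Bb, 2 bb
black: 2, brown: 2
black: 2 out of 4 → fraction 1/2
Expected count = 1/2 × 96 = 48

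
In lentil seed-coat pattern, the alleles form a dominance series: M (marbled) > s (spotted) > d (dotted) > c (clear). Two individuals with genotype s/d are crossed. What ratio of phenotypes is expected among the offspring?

Cross: s/d × s/d
Allele dominance: M > s > d > c
Offspring genotypes: 1 s/s, 2 s/d, 1 d/d
Phenotype counts: 3 spotted, 1 dotted
Ratio: 3 spotted : 1 dotted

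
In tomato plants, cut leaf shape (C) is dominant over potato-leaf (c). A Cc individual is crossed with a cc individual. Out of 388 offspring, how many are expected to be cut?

Punnett square for Cc × cc:
Offspring genotypes: 2 Cc, 2 cc
cut: 2, potato-leaf: 2
cut: 2 out of 4 → fraction 1/2
Expected count = 1/2 × 388 = 194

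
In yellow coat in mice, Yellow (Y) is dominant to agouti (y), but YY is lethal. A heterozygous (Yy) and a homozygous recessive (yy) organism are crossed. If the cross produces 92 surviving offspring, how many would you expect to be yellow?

Cross: Yy × yy
Punnett square offspring (before lethality): 2 Yy, 2 yy
No YY offspring are produced in this cross.
yellow: 2 out of 4 → fraction 1/2
Expected count = 1/2 × 92 = 46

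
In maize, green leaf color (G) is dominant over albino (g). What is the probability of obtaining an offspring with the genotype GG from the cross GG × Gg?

Punnett square for GG × Gg:
Offspring genotypes: 2 GG, 2 Gg
Total offspring: 4
Count with target: 2
Probability: 2/4 = 1/2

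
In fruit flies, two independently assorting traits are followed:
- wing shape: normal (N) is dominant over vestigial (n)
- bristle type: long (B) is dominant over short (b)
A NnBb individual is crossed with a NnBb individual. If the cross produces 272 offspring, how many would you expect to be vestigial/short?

Dihybrid cross NnBb × NnBb — consider each gene separately:
wing shape: Nn × Nn → 1 NN, 2 Nn, 1 nn → 3 N_ : 1 nn (out of 4)
bristle type: Bb × Bb → 1 BB, 2 Bb, 1 bb → 3 B_ : 1 bb (out of 4)
Combine (counts out of 4 × 4 = 16): normal/long (N_B_) = 3×3 = 9; normal/short (N_bb) = 3×1 = 3; vestigial/long (nnB_) = 1×3 = 3; vestigial/short (nnbb) = 1×1 = 1
Phenotype counts (out of 16): 9 normal/long, 3 normal/short, 3 vestigial/long, 1 vestigial/short
vestigial/short: 1 out of 16 → fraction 1/16
Expected count = 1/16 × 272 = 17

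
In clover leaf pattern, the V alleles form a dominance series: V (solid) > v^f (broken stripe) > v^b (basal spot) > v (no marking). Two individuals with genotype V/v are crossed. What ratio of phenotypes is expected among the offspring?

Cross: V/v × V/v
Allele dominance: V > v^f > v^b > v
Offspring genotypes: 1 V/V, 2 V/v, 1 v/v
Phenotype counts: 3 solid, 1 unmarked
Ratio: 3 solid : 1 unmarked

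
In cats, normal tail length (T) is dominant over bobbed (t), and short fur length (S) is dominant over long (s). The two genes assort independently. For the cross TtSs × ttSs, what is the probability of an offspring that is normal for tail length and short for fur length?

Dihybrid cross TtSs × ttSs — consider each gene separately:
tail length: Tt × tt → 2 Tt, 2 tt → 2 T_ : 2 tt (out of 4)
fur length: Ss × Ss → 1 SS, 2 Ss, 1 ss → 3 S_ : 1 ss (out of 4)
Looking for: normal (T_) and short (S_)
P(normal) = 2/4, P(short) = 3/4
P(both) = 2/4 × 3/4 = 6/16 = 3/8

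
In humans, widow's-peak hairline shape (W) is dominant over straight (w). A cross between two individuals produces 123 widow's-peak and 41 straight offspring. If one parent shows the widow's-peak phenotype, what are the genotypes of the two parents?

Observed offspring: 123 widow's-peak, 41 straight
The observed ratio simplifies to 3:1. Straight (ww) offspring appear, so each parent must contribute one w allele. The parent stated to show widow's-peak carries W, so it is Ww. The other parent is then either Ww or ww: Ww × ww would give a 1:1 split, whereas Ww × Ww gives 3:1 — matching the data. So both parents are heterozygous (Ww × Ww).
Parent genotypes: Ww × Ww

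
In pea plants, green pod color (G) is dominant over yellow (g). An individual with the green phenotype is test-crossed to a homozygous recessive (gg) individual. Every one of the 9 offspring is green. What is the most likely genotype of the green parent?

Test cross: ? × gg
All offspring are green.
If the unknown parent were heterozygous (Gg), about half of 9 offspring would be yellow; none are. The unknown parent is most likely homozygous dominant (GG).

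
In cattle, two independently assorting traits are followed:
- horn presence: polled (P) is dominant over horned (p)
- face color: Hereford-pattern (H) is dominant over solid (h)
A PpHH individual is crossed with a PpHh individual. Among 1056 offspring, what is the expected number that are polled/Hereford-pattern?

Dihybrid cross PpHH × PpHh — consider each gene separately:
horn presence: Pp × Pp → 1 PP, 2 Pp, 1 pp → 3 P_ : 1 pp (out of 4)
face color: HH × Hh → 2 HH, 2 Hh → 4 H_ (out of 4)
Combine (counts out of 4 × 4 = 16): polled/Hereford-pattern (P_H_) = 3×4 = 12; horned/Hereford-pattern (ppH_) = 1×4 = 4
Phenotype counts (out of 16): 12 polled/Hereford-pattern, 4 horned/Hereford-pattern
polled/Hereford-pattern: 12 out of 16 → fraction 3/4
Expected count = 3/4 × 1056 = 792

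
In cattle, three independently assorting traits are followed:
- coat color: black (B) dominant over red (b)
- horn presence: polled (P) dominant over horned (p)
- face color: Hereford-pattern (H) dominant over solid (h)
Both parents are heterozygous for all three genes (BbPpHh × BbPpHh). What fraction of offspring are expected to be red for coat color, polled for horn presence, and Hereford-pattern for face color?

Trihybrid cross: BbPpHh × BbPpHh
Each trait segregates independently with a 3:1 phenotypic ratio, so each gene contributes 3/4 (dominant) or 1/4 (recessive).
Target: red (coat color), polled (horn presence), Hereford-pattern (face color)
Probability = product of independent per-trait probabilities
= 1/4 × 3/4 × 3/4 = 9/64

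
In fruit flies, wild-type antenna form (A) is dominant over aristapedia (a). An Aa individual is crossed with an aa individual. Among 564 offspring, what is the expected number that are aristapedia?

Punnett square for Aa × aa:
Offspring genotypes: 2 Aa, 2 aa
wild-type: 2, aristapedia: 2
aristapedia: 2 out of 4 → fraction 1/2
Expected count = 1/2 × 564 = 282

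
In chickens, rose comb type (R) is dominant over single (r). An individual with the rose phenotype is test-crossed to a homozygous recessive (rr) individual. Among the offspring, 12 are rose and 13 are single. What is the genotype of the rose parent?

Test cross: ? × rr
Offspring: 12 rose, 13 single — approximately 1:1.
A 1:1 ratio in a test cross indicates the unknown parent is heterozygous (Rr).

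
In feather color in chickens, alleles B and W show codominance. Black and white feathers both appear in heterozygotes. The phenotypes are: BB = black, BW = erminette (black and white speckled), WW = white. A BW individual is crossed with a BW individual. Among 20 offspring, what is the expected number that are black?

Punnett square for BW × BW:
Offspring genotypes: 1 BB, 2 BW, 1 WW
Phenotype counts: 1 black, 2 erminette (black and white speckled), 1 white
black: 1 out of 4 → fraction 1/4
Expected count = 1/4 × 20 = 5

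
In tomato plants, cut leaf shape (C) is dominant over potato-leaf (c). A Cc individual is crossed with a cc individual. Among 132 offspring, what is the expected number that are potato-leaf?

Punnett square for Cc × cc:
Offspring genotypes: 2 Cc, 2 cc
cut: 2, potato-leaf: 2
potato-leaf: 2 out of 4 → fraction 1/2
Expected count = 1/2 × 132 = 66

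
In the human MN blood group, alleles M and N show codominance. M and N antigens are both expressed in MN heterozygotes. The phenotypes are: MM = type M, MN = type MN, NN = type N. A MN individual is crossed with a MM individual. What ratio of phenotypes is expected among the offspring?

Punnett square for MN × MM:
Offspring genotypes: 2 MM, 2 MN
Phenotype counts: 2 type M, 2 type MN
Ratio: 1 type M : 1 type MN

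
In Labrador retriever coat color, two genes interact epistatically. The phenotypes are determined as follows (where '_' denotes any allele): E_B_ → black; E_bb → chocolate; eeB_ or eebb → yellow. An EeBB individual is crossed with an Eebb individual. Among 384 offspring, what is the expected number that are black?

Cross: EeBB × Eebb — consider each gene separately:
E gene: Ee × Ee → 1 EE, 2 Ee, 1 ee → 3 E_ : 1 ee (out of 4)
B gene: BB × bb → 4 Bb → 4 B_ (out of 4)
Genotype classes (out of 4 × 4 = 16): E_B_ = 3×4 = 12; eeB_ = 1×4 = 4
Apply the phenotype rules: E_B_ (12) → black; eeB_ (4) → yellow
Phenotype counts (out of 16): 12 black, 4 yellow
black: 12 out of 16 → fraction 3/4
Expected count = 3/4 × 384 = 288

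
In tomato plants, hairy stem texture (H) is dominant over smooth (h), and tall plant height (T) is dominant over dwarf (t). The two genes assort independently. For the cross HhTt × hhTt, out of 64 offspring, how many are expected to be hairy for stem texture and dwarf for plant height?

Dihybrid cross HhTt × hhTt — consider each gene separately:
stem texture: Hh × hh → 2 Hh, 2 hh → 2 H_ : 2 hh (out of 4)
plant height: Tt × Tt → 1 TT, 2 Tt, 1 tt → 3 T_ : 1 tt (out of 4)
Looking for: hairy (H_) and dwarf (tt)
P(hairy) = 2/4, P(dwarf) = 1/4
P(both) = 2/4 × 1/4 = 2/16 = 1/8
Expected count = 1/8 × 64 = 8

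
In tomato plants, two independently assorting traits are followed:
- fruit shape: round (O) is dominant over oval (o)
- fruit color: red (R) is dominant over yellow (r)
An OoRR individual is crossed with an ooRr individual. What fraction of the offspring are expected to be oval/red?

Dihybrid cross OoRR × ooRr — consider each gene separately:
fruit shape: Oo × oo → 2 Oo, 2 oo → 2 O_ : 2 oo (out of 4)
fruit color: RR × Rr → 2 RR, 2 Rr → 4 R_ (out of 4)
Combine (counts out of 4 × 4 = 16): round/red (O_R_) = 2×4 = 8; oval/red (ooR_) = 2×4 = 8
Phenotype counts (out of 16): 8 round/red, 8 oval/red
oval/red: 8 out of 16
Probability: 8/16 = 1/2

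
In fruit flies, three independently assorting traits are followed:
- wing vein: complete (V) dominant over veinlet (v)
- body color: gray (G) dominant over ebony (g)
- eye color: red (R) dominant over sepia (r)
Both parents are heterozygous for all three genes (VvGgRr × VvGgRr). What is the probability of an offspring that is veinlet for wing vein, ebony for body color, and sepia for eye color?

Trihybrid cross: VvGgRr × VvGgRr
Each trait segregates independently with a 3:1 phenotypic ratio, so each gene contributes 3/4 (dominant) or 1/4 (recessive).
Target: veinlet (wing vein), ebony (body color), sepia (eye color)
Probability = product of independent per-trait probabilities
= 1/4 × 1/4 × 1/4 = 1/64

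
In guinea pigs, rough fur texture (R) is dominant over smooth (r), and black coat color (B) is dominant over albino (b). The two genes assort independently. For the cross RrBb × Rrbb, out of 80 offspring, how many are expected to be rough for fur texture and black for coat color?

Dihybrid cross RrBb × Rrbb — consider each gene separately:
fur texture: Rr × Rr → 1 RR, 2 Rr, 1 rr → 3 R_ : 1 rr (out of 4)
coat color: Bb × bb → 2 Bb, 2 bb → 2 B_ : 2 bb (out of 4)
Looking for: rough (R_) and black (B_)
P(rough) = 3/4, P(black) = 2/4
P(both) = 3/4 × 2/4 = 6/16 = 3/8
Expected count = 3/8 × 80 = 30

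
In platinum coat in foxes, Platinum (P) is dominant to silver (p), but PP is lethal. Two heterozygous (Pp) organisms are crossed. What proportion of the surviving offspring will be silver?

Cross: Pp × Pp
Punnett square offspring (before lethality): 1 PP, 2 Pp, 1 pp
The PP genotype is lethal (embryos die); surviving offspring: 2 Pp, 1 pp
silver: 1 out of 3
Probability: 1/3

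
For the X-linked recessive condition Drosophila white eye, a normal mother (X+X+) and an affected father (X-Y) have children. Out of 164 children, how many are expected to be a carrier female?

Cross: X+X+ × X-Y
Offspring: 2 X+X-, 2 X+Y
Probability of a carrier female: 2/4 = 1/2
Expected count = 1/2 × 164 = 82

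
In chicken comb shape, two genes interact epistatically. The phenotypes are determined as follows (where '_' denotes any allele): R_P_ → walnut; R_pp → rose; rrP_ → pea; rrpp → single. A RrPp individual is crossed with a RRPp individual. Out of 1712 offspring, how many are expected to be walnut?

Cross: RrPp × RRPp — consider each gene separately:
R gene: Rr × RR → 2 RR, 2 Rr → 4 R_ (out of 4)
P gene: Pp × Pp → 1 PP, 2 Pp, 1 pp → 3 P_ : 1 pp (out of 4)
Genotype classes (out of 4 × 4 = 16): R_P_ = 4×3 = 12; R_pp = 4×1 = 4
Apply the phenotype rules: R_P_ (12) → walnut; R_pp (4) → rose
Phenotype counts (out of 16): 12 walnut, 4 rose
walnut: 12 out of 16 → fraction 3/4
Expected count = 3/4 × 1712 = 1284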